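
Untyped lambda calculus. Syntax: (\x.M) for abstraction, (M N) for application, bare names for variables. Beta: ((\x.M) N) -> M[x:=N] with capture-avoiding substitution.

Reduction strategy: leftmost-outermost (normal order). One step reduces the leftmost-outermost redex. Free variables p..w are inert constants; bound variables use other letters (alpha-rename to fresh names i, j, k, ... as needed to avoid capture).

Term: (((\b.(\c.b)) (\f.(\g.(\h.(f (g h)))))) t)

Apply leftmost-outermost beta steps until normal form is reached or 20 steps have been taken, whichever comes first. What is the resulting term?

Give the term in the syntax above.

Step 0: (((\b.(\c.b)) (\f.(\g.(\h.(f (g h)))))) t)
Step 1: ((\c.(\f.(\g.(\h.(f (g h)))))) t)
Step 2: (\f.(\g.(\h.(f (g h)))))

Answer: (\f.(\g.(\h.(f (g h)))))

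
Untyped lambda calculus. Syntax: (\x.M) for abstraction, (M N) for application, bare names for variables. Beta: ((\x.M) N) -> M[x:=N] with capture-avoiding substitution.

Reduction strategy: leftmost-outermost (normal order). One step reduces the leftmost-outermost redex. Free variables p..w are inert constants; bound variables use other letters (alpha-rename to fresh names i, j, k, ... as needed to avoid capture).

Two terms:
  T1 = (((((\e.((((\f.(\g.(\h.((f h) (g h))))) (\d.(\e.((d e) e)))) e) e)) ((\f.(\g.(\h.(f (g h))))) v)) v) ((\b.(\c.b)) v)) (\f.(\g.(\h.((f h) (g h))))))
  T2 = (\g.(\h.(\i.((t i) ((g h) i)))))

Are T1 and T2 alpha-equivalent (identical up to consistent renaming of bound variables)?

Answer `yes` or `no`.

Term 1: (((((\e.((((\f.(\g.(\h.((f h) (g h))))) (\d.(\e.((d e) e)))) e) e)) ((\f.(\g.(\h.(f (g h))))) v)) v) ((\b.(\c.b)) v)) (\f.(\g.(\h.((f h) (g h))))))
Term 2: (\g.(\h.(\i.((t i) ((g h) i)))))
Alpha-equivalence: compare structure up to binder renaming.
Result: False

Answer: no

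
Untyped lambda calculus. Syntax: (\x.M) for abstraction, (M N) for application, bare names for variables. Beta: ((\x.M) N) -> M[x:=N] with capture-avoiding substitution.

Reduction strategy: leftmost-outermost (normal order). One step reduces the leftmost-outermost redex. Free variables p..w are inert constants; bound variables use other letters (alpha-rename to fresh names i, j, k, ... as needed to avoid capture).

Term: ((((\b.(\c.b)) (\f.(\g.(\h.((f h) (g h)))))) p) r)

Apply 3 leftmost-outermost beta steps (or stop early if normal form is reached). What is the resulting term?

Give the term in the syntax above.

Answer: (\g.(\h.((r h) (g h))))

Derivation:
Step 0: ((((\b.(\c.b)) (\f.(\g.(\h.((f h) (g h)))))) p) r)
Step 1: (((\c.(\f.(\g.(\h.((f h) (g h)))))) p) r)
Step 2: ((\f.(\g.(\h.((f h) (g h))))) r)
Step 3: (\g.(\h.((r h) (g h))))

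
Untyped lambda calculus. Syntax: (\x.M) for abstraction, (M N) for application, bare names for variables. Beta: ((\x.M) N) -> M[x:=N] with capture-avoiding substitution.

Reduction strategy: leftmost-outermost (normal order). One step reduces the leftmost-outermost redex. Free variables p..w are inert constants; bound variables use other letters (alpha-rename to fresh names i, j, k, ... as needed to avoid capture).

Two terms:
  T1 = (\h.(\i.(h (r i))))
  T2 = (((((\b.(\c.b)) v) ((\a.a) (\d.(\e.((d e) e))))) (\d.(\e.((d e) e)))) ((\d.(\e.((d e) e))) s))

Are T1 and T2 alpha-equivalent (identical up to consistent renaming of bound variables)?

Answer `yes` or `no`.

Term 1: (\h.(\i.(h (r i))))
Term 2: (((((\b.(\c.b)) v) ((\a.a) (\d.(\e.((d e) e))))) (\d.(\e.((d e) e)))) ((\d.(\e.((d e) e))) s))
Alpha-equivalence: compare structure up to binder renaming.
Result: False

Answer: no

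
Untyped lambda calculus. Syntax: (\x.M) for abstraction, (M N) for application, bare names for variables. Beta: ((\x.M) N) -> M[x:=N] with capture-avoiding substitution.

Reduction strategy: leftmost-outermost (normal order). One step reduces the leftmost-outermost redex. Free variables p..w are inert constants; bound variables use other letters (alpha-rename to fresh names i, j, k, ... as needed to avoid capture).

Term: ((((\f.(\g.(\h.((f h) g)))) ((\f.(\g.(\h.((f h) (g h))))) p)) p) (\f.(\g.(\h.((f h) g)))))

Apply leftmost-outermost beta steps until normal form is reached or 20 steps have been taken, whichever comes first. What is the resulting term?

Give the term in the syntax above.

Step 0: ((((\f.(\g.(\h.((f h) g)))) ((\f.(\g.(\h.((f h) (g h))))) p)) p) (\f.(\g.(\h.((f h) g)))))
Step 1: (((\g.(\h.((((\f.(\g.(\h.((f h) (g h))))) p) h) g))) p) (\f.(\g.(\h.((f h) g)))))
Step 2: ((\h.((((\f.(\g.(\h.((f h) (g h))))) p) h) p)) (\f.(\g.(\h.((f h) g)))))
Step 3: ((((\f.(\g.(\h.((f h) (g h))))) p) (\f.(\g.(\h.((f h) g))))) p)
Step 4: (((\g.(\h.((p h) (g h)))) (\f.(\g.(\h.((f h) g))))) p)
Step 5: ((\h.((p h) ((\f.(\g.(\h.((f h) g)))) h))) p)
Step 6: ((p p) ((\f.(\g.(\h.((f h) g)))) p))
Step 7: ((p p) (\g.(\h.((p h) g))))

Answer: ((p p) (\g.(\h.((p h) g))))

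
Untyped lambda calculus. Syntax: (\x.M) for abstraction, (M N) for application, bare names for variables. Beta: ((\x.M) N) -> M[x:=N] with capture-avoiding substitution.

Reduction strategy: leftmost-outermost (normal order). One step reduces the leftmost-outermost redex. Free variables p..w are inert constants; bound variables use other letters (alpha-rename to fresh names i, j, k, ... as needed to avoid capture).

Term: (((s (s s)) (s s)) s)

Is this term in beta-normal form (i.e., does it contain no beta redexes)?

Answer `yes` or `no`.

Answer: yes

Derivation:
Term: (((s (s s)) (s s)) s)
No beta redexes found.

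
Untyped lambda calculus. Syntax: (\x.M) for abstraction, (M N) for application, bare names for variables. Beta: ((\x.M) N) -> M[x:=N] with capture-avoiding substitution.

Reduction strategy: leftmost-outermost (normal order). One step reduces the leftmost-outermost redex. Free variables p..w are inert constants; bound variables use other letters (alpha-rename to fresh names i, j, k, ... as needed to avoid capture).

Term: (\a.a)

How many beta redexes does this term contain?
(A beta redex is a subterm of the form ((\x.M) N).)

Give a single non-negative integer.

Answer: 0

Derivation:
Term: (\a.a)
  (no redexes)
Total redexes: 0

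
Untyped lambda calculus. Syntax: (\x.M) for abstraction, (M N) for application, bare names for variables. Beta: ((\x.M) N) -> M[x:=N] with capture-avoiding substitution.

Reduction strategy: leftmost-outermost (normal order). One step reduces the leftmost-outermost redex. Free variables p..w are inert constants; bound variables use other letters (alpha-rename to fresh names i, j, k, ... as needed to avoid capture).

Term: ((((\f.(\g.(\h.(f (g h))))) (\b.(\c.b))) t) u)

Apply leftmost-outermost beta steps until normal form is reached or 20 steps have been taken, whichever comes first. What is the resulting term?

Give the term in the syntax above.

Step 0: ((((\f.(\g.(\h.(f (g h))))) (\b.(\c.b))) t) u)
Step 1: (((\g.(\h.((\b.(\c.b)) (g h)))) t) u)
Step 2: ((\h.((\b.(\c.b)) (t h))) u)
Step 3: ((\b.(\c.b)) (t u))
Step 4: (\c.(t u))

Answer: (\c.(t u))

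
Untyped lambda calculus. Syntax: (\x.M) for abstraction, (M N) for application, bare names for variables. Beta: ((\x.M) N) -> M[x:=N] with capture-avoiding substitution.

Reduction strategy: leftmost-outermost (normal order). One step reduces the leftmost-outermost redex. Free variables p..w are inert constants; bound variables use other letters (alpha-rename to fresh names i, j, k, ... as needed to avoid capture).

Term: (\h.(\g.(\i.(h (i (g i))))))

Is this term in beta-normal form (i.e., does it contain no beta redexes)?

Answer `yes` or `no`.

Answer: yes

Derivation:
Term: (\h.(\g.(\i.(h (i (g i))))))
No beta redexes found.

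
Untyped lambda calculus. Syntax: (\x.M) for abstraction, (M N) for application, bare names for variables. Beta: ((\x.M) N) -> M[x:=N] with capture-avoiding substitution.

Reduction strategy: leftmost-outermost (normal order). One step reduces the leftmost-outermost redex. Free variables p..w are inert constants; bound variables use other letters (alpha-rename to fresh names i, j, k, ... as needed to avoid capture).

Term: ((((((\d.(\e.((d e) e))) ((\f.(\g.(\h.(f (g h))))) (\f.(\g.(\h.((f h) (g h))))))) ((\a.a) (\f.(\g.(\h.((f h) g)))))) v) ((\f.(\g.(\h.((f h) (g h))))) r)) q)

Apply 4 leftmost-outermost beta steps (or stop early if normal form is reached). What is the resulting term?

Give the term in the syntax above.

Answer: (((((\h.((\f.(\g.(\h.((f h) (g h))))) (((\a.a) (\f.(\g.(\h.((f h) g))))) h))) ((\a.a) (\f.(\g.(\h.((f h) g)))))) v) ((\f.(\g.(\h.((f h) (g h))))) r)) q)

Derivation:
Step 0: ((((((\d.(\e.((d e) e))) ((\f.(\g.(\h.(f (g h))))) (\f.(\g.(\h.((f h) (g h))))))) ((\a.a) (\f.(\g.(\h.((f h) g)))))) v) ((\f.(\g.(\h.((f h) (g h))))) r)) q)
Step 1: (((((\e.((((\f.(\g.(\h.(f (g h))))) (\f.(\g.(\h.((f h) (g h)))))) e) e)) ((\a.a) (\f.(\g.(\h.((f h) g)))))) v) ((\f.(\g.(\h.((f h) (g h))))) r)) q)
Step 2: (((((((\f.(\g.(\h.(f (g h))))) (\f.(\g.(\h.((f h) (g h)))))) ((\a.a) (\f.(\g.(\h.((f h) g)))))) ((\a.a) (\f.(\g.(\h.((f h) g)))))) v) ((\f.(\g.(\h.((f h) (g h))))) r)) q)
Step 3: ((((((\g.(\h.((\f.(\g.(\h.((f h) (g h))))) (g h)))) ((\a.a) (\f.(\g.(\h.((f h) g)))))) ((\a.a) (\f.(\g.(\h.((f h) g)))))) v) ((\f.(\g.(\h.((f h) (g h))))) r)) q)
Step 4: (((((\h.((\f.(\g.(\h.((f h) (g h))))) (((\a.a) (\f.(\g.(\h.((f h) g))))) h))) ((\a.a) (\f.(\g.(\h.((f h) g)))))) v) ((\f.(\g.(\h.((f h) (g h))))) r)) q)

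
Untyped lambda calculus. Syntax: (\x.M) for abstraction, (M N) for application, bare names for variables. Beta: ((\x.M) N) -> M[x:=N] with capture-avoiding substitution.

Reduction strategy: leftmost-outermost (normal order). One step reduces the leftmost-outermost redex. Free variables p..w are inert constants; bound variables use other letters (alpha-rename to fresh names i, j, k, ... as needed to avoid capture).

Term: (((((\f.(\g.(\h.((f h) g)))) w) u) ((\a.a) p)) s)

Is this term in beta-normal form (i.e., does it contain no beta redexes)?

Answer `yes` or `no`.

Answer: no

Derivation:
Term: (((((\f.(\g.(\h.((f h) g)))) w) u) ((\a.a) p)) s)
Found 2 beta redex(es).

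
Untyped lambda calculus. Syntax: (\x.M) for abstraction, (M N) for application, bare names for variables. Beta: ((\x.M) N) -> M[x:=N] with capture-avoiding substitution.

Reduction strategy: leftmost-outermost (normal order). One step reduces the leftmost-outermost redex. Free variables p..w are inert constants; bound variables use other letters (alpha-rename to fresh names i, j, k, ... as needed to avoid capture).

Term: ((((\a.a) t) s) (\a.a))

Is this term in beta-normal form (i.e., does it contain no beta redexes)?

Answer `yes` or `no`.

Answer: no

Derivation:
Term: ((((\a.a) t) s) (\a.a))
Found 1 beta redex(es).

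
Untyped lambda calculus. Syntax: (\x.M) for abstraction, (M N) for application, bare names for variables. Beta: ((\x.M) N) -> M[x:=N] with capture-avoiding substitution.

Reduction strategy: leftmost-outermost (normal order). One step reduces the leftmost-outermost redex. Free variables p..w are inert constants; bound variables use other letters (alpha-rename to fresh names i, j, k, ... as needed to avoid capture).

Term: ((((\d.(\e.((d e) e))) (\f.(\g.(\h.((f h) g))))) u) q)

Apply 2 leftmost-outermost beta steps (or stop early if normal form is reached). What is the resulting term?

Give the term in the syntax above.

Answer: ((((\f.(\g.(\h.((f h) g)))) u) u) q)

Derivation:
Step 0: ((((\d.(\e.((d e) e))) (\f.(\g.(\h.((f h) g))))) u) q)
Step 1: (((\e.(((\f.(\g.(\h.((f h) g)))) e) e)) u) q)
Step 2: ((((\f.(\g.(\h.((f h) g)))) u) u) q)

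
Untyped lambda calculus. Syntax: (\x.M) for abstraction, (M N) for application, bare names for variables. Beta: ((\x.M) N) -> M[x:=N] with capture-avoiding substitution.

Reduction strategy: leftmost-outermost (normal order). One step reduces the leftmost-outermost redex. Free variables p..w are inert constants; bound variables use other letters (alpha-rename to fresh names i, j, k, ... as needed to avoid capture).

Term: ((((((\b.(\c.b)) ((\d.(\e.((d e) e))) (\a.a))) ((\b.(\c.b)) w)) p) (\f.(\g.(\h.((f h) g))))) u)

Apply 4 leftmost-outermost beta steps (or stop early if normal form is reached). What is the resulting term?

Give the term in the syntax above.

Step 0: ((((((\b.(\c.b)) ((\d.(\e.((d e) e))) (\a.a))) ((\b.(\c.b)) w)) p) (\f.(\g.(\h.((f h) g))))) u)
Step 1: (((((\c.((\d.(\e.((d e) e))) (\a.a))) ((\b.(\c.b)) w)) p) (\f.(\g.(\h.((f h) g))))) u)
Step 2: (((((\d.(\e.((d e) e))) (\a.a)) p) (\f.(\g.(\h.((f h) g))))) u)
Step 3: ((((\e.(((\a.a) e) e)) p) (\f.(\g.(\h.((f h) g))))) u)
Step 4: (((((\a.a) p) p) (\f.(\g.(\h.((f h) g))))) u)

Answer: (((((\a.a) p) p) (\f.(\g.(\h.((f h) g))))) u)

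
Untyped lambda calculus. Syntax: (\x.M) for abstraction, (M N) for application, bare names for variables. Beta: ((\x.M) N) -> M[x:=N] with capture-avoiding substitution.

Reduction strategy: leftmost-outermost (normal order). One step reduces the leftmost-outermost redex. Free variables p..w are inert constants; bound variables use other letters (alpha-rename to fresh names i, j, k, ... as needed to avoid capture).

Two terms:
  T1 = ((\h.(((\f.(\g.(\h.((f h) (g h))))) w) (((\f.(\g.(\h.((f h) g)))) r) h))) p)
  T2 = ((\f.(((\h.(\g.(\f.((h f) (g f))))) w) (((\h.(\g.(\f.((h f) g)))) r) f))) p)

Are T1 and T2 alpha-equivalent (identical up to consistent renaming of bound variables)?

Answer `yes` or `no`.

Answer: yes

Derivation:
Term 1: ((\h.(((\f.(\g.(\h.((f h) (g h))))) w) (((\f.(\g.(\h.((f h) g)))) r) h))) p)
Term 2: ((\f.(((\h.(\g.(\f.((h f) (g f))))) w) (((\h.(\g.(\f.((h f) g)))) r) f))) p)
Alpha-equivalence: compare structure up to binder renaming.
Result: True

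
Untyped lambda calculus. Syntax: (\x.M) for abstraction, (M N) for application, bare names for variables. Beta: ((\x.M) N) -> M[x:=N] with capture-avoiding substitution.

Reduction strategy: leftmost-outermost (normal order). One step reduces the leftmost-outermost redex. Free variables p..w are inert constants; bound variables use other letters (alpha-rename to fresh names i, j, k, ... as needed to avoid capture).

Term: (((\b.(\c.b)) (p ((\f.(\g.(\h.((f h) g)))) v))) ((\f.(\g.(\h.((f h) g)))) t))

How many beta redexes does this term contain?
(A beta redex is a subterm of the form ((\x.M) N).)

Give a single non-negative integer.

Answer: 3

Derivation:
Term: (((\b.(\c.b)) (p ((\f.(\g.(\h.((f h) g)))) v))) ((\f.(\g.(\h.((f h) g)))) t))
  Redex: ((\b.(\c.b)) (p ((\f.(\g.(\h.((f h) g)))) v)))
  Redex: ((\f.(\g.(\h.((f h) g)))) v)
  Redex: ((\f.(\g.(\h.((f h) g)))) t)
Total redexes: 3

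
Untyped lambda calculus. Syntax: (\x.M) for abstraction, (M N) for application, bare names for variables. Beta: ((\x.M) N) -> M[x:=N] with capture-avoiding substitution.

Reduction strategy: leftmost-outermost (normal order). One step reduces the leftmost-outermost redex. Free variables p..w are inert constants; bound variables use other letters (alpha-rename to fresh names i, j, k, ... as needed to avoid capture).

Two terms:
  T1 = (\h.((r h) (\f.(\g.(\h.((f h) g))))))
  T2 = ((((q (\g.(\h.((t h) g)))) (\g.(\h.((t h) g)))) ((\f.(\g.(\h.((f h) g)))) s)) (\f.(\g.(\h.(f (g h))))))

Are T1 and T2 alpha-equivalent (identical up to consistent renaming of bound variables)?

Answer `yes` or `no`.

Answer: no

Derivation:
Term 1: (\h.((r h) (\f.(\g.(\h.((f h) g))))))
Term 2: ((((q (\g.(\h.((t h) g)))) (\g.(\h.((t h) g)))) ((\f.(\g.(\h.((f h) g)))) s)) (\f.(\g.(\h.(f (g h))))))
Alpha-equivalence: compare structure up to binder renaming.
Result: False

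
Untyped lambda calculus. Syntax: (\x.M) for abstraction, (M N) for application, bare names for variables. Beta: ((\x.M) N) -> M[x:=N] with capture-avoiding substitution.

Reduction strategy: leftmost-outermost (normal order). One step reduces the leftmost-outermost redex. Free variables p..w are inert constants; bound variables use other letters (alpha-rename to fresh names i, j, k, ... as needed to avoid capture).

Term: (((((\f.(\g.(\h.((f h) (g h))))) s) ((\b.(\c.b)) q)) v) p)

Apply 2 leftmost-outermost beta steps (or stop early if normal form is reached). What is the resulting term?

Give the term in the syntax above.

Answer: (((\h.((s h) (((\b.(\c.b)) q) h))) v) p)

Derivation:
Step 0: (((((\f.(\g.(\h.((f h) (g h))))) s) ((\b.(\c.b)) q)) v) p)
Step 1: ((((\g.(\h.((s h) (g h)))) ((\b.(\c.b)) q)) v) p)
Step 2: (((\h.((s h) (((\b.(\c.b)) q) h))) v) p)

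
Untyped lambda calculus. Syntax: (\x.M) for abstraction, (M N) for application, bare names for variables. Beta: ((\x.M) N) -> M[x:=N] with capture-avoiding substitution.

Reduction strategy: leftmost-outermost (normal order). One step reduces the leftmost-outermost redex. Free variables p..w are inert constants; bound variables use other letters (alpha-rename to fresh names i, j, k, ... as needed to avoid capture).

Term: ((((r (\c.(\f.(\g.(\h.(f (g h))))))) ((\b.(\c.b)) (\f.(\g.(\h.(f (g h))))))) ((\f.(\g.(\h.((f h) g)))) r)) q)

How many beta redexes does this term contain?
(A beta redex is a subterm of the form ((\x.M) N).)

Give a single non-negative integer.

Term: ((((r (\c.(\f.(\g.(\h.(f (g h))))))) ((\b.(\c.b)) (\f.(\g.(\h.(f (g h))))))) ((\f.(\g.(\h.((f h) g)))) r)) q)
  Redex: ((\b.(\c.b)) (\f.(\g.(\h.(f (g h))))))
  Redex: ((\f.(\g.(\h.((f h) g)))) r)
Total redexes: 2

Answer: 2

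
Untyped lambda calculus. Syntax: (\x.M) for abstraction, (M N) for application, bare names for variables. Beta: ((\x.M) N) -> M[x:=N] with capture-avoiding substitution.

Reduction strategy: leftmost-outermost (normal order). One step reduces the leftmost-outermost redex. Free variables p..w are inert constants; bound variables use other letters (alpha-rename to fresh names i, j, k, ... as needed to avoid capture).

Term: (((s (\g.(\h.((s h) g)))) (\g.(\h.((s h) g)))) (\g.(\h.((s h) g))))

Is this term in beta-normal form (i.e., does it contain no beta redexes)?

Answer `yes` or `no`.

Answer: yes

Derivation:
Term: (((s (\g.(\h.((s h) g)))) (\g.(\h.((s h) g)))) (\g.(\h.((s h) g))))
No beta redexes found.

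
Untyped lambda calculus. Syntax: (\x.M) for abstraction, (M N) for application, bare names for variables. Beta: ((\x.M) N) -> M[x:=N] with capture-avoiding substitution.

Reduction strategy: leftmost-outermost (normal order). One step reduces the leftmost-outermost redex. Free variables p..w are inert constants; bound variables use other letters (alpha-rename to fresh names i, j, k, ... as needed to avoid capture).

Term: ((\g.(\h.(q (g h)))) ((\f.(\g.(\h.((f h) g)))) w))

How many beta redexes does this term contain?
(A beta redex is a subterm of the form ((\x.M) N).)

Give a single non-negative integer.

Term: ((\g.(\h.(q (g h)))) ((\f.(\g.(\h.((f h) g)))) w))
  Redex: ((\g.(\h.(q (g h)))) ((\f.(\g.(\h.((f h) g)))) w))
  Redex: ((\f.(\g.(\h.((f h) g)))) w)
Total redexes: 2

Answer: 2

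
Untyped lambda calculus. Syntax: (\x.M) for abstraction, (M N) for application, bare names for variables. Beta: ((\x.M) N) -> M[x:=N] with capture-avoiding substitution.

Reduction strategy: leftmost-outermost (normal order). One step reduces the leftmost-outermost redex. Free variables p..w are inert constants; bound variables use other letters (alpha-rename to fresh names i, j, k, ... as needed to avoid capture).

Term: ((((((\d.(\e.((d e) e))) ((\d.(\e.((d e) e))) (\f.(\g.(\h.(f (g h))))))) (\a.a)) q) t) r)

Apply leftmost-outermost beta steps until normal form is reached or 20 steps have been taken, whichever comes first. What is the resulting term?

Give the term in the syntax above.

Step 0: ((((((\d.(\e.((d e) e))) ((\d.(\e.((d e) e))) (\f.(\g.(\h.(f (g h))))))) (\a.a)) q) t) r)
Step 1: (((((\e.((((\d.(\e.((d e) e))) (\f.(\g.(\h.(f (g h)))))) e) e)) (\a.a)) q) t) r)
Step 2: (((((((\d.(\e.((d e) e))) (\f.(\g.(\h.(f (g h)))))) (\a.a)) (\a.a)) q) t) r)
Step 3: ((((((\e.(((\f.(\g.(\h.(f (g h))))) e) e)) (\a.a)) (\a.a)) q) t) r)
Step 4: (((((((\f.(\g.(\h.(f (g h))))) (\a.a)) (\a.a)) (\a.a)) q) t) r)
Step 5: ((((((\g.(\h.((\a.a) (g h)))) (\a.a)) (\a.a)) q) t) r)
Step 6: (((((\h.((\a.a) ((\a.a) h))) (\a.a)) q) t) r)
Step 7: (((((\a.a) ((\a.a) (\a.a))) q) t) r)
Step 8: (((((\a.a) (\a.a)) q) t) r)
Step 9: ((((\a.a) q) t) r)
Step 10: ((q t) r)

Answer: ((q t) r)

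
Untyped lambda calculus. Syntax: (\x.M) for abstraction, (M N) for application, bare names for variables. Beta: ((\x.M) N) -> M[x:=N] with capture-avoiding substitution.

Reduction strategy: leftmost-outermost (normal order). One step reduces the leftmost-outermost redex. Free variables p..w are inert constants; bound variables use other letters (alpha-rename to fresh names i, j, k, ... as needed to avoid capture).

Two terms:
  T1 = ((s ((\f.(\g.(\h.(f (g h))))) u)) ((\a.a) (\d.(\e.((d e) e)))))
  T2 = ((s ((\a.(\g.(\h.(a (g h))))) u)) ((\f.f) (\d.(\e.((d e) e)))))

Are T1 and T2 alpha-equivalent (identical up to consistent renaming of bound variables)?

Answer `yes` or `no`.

Answer: yes

Derivation:
Term 1: ((s ((\f.(\g.(\h.(f (g h))))) u)) ((\a.a) (\d.(\e.((d e) e)))))
Term 2: ((s ((\a.(\g.(\h.(a (g h))))) u)) ((\f.f) (\d.(\e.((d e) e)))))
Alpha-equivalence: compare structure up to binder renaming.
Result: True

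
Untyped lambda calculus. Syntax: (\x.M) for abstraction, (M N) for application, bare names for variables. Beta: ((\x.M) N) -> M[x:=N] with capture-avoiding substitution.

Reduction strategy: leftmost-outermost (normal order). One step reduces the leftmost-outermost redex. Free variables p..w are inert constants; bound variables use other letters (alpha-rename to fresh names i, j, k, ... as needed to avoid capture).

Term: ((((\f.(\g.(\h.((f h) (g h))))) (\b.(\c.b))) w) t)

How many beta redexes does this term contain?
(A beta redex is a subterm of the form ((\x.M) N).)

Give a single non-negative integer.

Answer: 1

Derivation:
Term: ((((\f.(\g.(\h.((f h) (g h))))) (\b.(\c.b))) w) t)
  Redex: ((\f.(\g.(\h.((f h) (g h))))) (\b.(\c.b)))
Total redexes: 1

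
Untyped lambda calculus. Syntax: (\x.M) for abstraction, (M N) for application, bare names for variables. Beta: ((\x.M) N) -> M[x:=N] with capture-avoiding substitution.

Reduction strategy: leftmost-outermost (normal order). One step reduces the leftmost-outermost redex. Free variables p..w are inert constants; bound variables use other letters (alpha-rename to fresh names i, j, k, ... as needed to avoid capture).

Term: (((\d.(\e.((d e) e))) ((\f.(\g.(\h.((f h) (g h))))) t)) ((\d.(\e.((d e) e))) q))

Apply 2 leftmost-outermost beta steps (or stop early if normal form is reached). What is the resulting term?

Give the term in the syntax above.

Step 0: (((\d.(\e.((d e) e))) ((\f.(\g.(\h.((f h) (g h))))) t)) ((\d.(\e.((d e) e))) q))
Step 1: ((\e.((((\f.(\g.(\h.((f h) (g h))))) t) e) e)) ((\d.(\e.((d e) e))) q))
Step 2: ((((\f.(\g.(\h.((f h) (g h))))) t) ((\d.(\e.((d e) e))) q)) ((\d.(\e.((d e) e))) q))

Answer: ((((\f.(\g.(\h.((f h) (g h))))) t) ((\d.(\e.((d e) e))) q)) ((\d.(\e.((d e) e))) q))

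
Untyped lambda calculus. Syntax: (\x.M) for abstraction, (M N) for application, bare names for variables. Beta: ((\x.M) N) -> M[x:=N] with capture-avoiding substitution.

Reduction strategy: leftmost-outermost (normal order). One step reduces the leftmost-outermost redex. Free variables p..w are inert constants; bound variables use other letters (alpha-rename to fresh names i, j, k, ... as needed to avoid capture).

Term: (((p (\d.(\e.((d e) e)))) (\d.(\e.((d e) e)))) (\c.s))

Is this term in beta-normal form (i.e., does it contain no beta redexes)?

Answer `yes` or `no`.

Answer: yes

Derivation:
Term: (((p (\d.(\e.((d e) e)))) (\d.(\e.((d e) e)))) (\c.s))
No beta redexes found.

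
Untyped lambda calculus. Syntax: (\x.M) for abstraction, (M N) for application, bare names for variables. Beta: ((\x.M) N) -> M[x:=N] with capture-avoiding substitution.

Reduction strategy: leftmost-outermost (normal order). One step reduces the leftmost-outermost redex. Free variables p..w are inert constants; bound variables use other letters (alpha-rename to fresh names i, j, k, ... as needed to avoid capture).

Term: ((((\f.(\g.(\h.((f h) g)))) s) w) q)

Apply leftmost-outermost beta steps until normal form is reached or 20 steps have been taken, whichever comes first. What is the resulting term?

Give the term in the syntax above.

Step 0: ((((\f.(\g.(\h.((f h) g)))) s) w) q)
Step 1: (((\g.(\h.((s h) g))) w) q)
Step 2: ((\h.((s h) w)) q)
Step 3: ((s q) w)

Answer: ((s q) w)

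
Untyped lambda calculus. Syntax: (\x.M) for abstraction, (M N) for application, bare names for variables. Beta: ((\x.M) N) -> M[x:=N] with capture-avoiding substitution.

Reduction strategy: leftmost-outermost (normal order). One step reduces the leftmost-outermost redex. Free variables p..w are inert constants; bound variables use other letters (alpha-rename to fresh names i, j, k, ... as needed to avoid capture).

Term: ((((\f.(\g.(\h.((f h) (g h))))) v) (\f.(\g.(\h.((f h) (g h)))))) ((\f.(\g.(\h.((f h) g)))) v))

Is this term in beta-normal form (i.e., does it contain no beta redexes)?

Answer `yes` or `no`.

Answer: no

Derivation:
Term: ((((\f.(\g.(\h.((f h) (g h))))) v) (\f.(\g.(\h.((f h) (g h)))))) ((\f.(\g.(\h.((f h) g)))) v))
Found 2 beta redex(es).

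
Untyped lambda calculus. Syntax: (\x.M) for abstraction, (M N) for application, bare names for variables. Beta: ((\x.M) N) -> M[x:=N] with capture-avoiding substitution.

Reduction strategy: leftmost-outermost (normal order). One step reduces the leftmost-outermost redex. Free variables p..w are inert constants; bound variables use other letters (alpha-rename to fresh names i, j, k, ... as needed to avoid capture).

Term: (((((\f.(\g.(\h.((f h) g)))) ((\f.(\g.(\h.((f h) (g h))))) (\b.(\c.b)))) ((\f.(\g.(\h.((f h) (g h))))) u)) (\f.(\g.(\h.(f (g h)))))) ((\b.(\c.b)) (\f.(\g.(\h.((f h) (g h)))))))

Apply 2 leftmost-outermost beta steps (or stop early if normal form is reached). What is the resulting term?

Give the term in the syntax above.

Step 0: (((((\f.(\g.(\h.((f h) g)))) ((\f.(\g.(\h.((f h) (g h))))) (\b.(\c.b)))) ((\f.(\g.(\h.((f h) (g h))))) u)) (\f.(\g.(\h.(f (g h)))))) ((\b.(\c.b)) (\f.(\g.(\h.((f h) (g h)))))))
Step 1: ((((\g.(\h.((((\f.(\g.(\h.((f h) (g h))))) (\b.(\c.b))) h) g))) ((\f.(\g.(\h.((f h) (g h))))) u)) (\f.(\g.(\h.(f (g h)))))) ((\b.(\c.b)) (\f.(\g.(\h.((f h) (g h)))))))
Step 2: (((\h.((((\f.(\g.(\h.((f h) (g h))))) (\b.(\c.b))) h) ((\f.(\g.(\h.((f h) (g h))))) u))) (\f.(\g.(\h.(f (g h)))))) ((\b.(\c.b)) (\f.(\g.(\h.((f h) (g h)))))))

Answer: (((\h.((((\f.(\g.(\h.((f h) (g h))))) (\b.(\c.b))) h) ((\f.(\g.(\h.((f h) (g h))))) u))) (\f.(\g.(\h.(f (g h)))))) ((\b.(\c.b)) (\f.(\g.(\h.((f h) (g h)))))))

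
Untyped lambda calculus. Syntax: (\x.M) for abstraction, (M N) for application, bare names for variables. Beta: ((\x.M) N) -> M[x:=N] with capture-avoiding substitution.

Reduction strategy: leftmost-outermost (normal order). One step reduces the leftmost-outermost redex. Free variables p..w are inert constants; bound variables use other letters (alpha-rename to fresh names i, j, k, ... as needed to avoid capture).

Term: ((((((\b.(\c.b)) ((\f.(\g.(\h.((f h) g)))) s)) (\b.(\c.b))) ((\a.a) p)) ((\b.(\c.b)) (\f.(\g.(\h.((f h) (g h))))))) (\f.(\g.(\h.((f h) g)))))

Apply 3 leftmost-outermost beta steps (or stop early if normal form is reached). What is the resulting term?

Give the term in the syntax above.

Answer: ((((\g.(\h.((s h) g))) ((\a.a) p)) ((\b.(\c.b)) (\f.(\g.(\h.((f h) (g h))))))) (\f.(\g.(\h.((f h) g)))))

Derivation:
Step 0: ((((((\b.(\c.b)) ((\f.(\g.(\h.((f h) g)))) s)) (\b.(\c.b))) ((\a.a) p)) ((\b.(\c.b)) (\f.(\g.(\h.((f h) (g h))))))) (\f.(\g.(\h.((f h) g)))))
Step 1: (((((\c.((\f.(\g.(\h.((f h) g)))) s)) (\b.(\c.b))) ((\a.a) p)) ((\b.(\c.b)) (\f.(\g.(\h.((f h) (g h))))))) (\f.(\g.(\h.((f h) g)))))
Step 2: (((((\f.(\g.(\h.((f h) g)))) s) ((\a.a) p)) ((\b.(\c.b)) (\f.(\g.(\h.((f h) (g h))))))) (\f.(\g.(\h.((f h) g)))))
Step 3: ((((\g.(\h.((s h) g))) ((\a.a) p)) ((\b.(\c.b)) (\f.(\g.(\h.((f h) (g h))))))) (\f.(\g.(\h.((f h) g)))))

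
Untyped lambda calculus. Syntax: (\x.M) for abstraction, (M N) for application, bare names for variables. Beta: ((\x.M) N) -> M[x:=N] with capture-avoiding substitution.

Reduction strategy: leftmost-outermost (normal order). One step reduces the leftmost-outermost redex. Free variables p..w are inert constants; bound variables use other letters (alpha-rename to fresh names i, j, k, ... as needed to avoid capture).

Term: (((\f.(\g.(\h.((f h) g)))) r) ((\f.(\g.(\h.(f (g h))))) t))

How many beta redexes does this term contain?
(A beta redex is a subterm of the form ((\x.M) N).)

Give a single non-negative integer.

Term: (((\f.(\g.(\h.((f h) g)))) r) ((\f.(\g.(\h.(f (g h))))) t))
  Redex: ((\f.(\g.(\h.((f h) g)))) r)
  Redex: ((\f.(\g.(\h.(f (g h))))) t)
Total redexes: 2

Answer: 2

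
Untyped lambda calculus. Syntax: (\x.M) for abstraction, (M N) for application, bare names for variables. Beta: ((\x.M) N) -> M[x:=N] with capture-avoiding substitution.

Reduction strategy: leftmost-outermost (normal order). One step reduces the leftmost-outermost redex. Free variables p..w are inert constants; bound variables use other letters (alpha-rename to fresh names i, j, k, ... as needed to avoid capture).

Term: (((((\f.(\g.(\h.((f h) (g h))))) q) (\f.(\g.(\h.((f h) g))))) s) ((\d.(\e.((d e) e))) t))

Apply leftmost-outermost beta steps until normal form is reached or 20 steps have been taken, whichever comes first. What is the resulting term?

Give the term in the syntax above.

Answer: (((q s) (\g.(\h.((s h) g)))) (\e.((t e) e)))

Derivation:
Step 0: (((((\f.(\g.(\h.((f h) (g h))))) q) (\f.(\g.(\h.((f h) g))))) s) ((\d.(\e.((d e) e))) t))
Step 1: ((((\g.(\h.((q h) (g h)))) (\f.(\g.(\h.((f h) g))))) s) ((\d.(\e.((d e) e))) t))
Step 2: (((\h.((q h) ((\f.(\g.(\h.((f h) g)))) h))) s) ((\d.(\e.((d e) e))) t))
Step 3: (((q s) ((\f.(\g.(\h.((f h) g)))) s)) ((\d.(\e.((d e) e))) t))
Step 4: (((q s) (\g.(\h.((s h) g)))) ((\d.(\e.((d e) e))) t))
Step 5: (((q s) (\g.(\h.((s h) g)))) (\e.((t e) e)))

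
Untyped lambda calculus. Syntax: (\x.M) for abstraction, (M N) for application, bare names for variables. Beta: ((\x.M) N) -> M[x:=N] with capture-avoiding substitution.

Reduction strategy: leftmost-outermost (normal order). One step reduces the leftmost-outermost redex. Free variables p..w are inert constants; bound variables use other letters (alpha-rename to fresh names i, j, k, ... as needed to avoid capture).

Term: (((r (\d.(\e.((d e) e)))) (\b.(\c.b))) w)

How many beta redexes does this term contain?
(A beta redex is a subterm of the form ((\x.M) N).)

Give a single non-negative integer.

Answer: 0

Derivation:
Term: (((r (\d.(\e.((d e) e)))) (\b.(\c.b))) w)
  (no redexes)
Total redexes: 0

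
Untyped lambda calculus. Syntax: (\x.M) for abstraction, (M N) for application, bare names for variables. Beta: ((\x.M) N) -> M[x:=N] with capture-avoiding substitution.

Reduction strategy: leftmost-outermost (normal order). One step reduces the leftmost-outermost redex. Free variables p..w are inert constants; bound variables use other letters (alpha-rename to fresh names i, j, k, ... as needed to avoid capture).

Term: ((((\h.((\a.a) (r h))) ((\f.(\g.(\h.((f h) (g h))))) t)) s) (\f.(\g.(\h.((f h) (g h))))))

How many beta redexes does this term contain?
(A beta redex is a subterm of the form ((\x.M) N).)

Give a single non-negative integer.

Term: ((((\h.((\a.a) (r h))) ((\f.(\g.(\h.((f h) (g h))))) t)) s) (\f.(\g.(\h.((f h) (g h))))))
  Redex: ((\h.((\a.a) (r h))) ((\f.(\g.(\h.((f h) (g h))))) t))
  Redex: ((\a.a) (r h))
  Redex: ((\f.(\g.(\h.((f h) (g h))))) t)
Total redexes: 3

Answer: 3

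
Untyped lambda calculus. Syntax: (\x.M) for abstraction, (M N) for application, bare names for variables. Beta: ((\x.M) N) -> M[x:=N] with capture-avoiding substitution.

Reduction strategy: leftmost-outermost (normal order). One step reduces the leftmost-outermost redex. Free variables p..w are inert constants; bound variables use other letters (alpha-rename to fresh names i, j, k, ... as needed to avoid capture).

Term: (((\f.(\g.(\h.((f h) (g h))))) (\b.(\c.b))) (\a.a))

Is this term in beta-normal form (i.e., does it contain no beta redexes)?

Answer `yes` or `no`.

Answer: no

Derivation:
Term: (((\f.(\g.(\h.((f h) (g h))))) (\b.(\c.b))) (\a.a))
Found 1 beta redex(es).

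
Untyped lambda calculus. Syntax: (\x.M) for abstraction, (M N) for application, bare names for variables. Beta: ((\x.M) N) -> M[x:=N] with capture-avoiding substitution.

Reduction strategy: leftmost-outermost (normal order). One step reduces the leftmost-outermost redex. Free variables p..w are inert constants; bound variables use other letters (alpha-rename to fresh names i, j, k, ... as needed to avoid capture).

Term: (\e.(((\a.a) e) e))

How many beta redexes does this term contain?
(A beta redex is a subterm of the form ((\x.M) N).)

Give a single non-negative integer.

Answer: 1

Derivation:
Term: (\e.(((\a.a) e) e))
  Redex: ((\a.a) e)
Total redexes: 1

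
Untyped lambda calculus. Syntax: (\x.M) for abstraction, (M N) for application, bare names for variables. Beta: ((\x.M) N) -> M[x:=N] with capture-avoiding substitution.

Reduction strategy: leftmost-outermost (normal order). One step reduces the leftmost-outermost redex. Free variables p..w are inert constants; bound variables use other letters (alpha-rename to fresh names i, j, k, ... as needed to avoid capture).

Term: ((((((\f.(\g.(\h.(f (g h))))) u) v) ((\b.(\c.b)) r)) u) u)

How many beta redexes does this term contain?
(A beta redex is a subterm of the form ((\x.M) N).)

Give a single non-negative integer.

Term: ((((((\f.(\g.(\h.(f (g h))))) u) v) ((\b.(\c.b)) r)) u) u)
  Redex: ((\f.(\g.(\h.(f (g h))))) u)
  Redex: ((\b.(\c.b)) r)
Total redexes: 2

Answer: 2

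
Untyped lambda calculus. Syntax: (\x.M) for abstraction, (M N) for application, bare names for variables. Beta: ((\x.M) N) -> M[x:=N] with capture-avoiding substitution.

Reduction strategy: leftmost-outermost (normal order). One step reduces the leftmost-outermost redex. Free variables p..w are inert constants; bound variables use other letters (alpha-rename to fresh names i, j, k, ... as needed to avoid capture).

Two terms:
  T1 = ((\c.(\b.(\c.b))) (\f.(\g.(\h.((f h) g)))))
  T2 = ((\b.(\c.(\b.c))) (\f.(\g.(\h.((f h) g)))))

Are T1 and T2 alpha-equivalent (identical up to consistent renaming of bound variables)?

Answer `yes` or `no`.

Answer: yes

Derivation:
Term 1: ((\c.(\b.(\c.b))) (\f.(\g.(\h.((f h) g)))))
Term 2: ((\b.(\c.(\b.c))) (\f.(\g.(\h.((f h) g)))))
Alpha-equivalence: compare structure up to binder renaming.
Result: True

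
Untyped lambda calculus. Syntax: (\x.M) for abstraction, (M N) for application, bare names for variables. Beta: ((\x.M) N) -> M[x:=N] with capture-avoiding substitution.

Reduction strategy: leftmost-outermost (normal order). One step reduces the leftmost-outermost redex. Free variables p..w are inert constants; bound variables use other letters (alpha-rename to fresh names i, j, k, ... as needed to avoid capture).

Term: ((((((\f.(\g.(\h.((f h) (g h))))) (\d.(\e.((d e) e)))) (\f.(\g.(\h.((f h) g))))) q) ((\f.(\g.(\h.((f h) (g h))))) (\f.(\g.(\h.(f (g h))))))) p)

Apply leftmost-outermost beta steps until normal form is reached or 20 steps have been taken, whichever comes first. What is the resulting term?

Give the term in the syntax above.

Answer: ((((q (\g.(\h.((q h) g)))) (\g.(\h.((q h) g)))) (\g.(\h.(\i.(h ((g h) i)))))) p)

Derivation:
Step 0: ((((((\f.(\g.(\h.((f h) (g h))))) (\d.(\e.((d e) e)))) (\f.(\g.(\h.((f h) g))))) q) ((\f.(\g.(\h.((f h) (g h))))) (\f.(\g.(\h.(f (g h))))))) p)
Step 1: (((((\g.(\h.(((\d.(\e.((d e) e))) h) (g h)))) (\f.(\g.(\h.((f h) g))))) q) ((\f.(\g.(\h.((f h) (g h))))) (\f.(\g.(\h.(f (g h))))))) p)
Step 2: ((((\h.(((\d.(\e.((d e) e))) h) ((\f.(\g.(\h.((f h) g)))) h))) q) ((\f.(\g.(\h.((f h) (g h))))) (\f.(\g.(\h.(f (g h))))))) p)
Step 3: (((((\d.(\e.((d e) e))) q) ((\f.(\g.(\h.((f h) g)))) q)) ((\f.(\g.(\h.((f h) (g h))))) (\f.(\g.(\h.(f (g h))))))) p)
Step 4: ((((\e.((q e) e)) ((\f.(\g.(\h.((f h) g)))) q)) ((\f.(\g.(\h.((f h) (g h))))) (\f.(\g.(\h.(f (g h))))))) p)
Step 5: ((((q ((\f.(\g.(\h.((f h) g)))) q)) ((\f.(\g.(\h.((f h) g)))) q)) ((\f.(\g.(\h.((f h) (g h))))) (\f.(\g.(\h.(f (g h))))))) p)
Step 6: ((((q (\g.(\h.((q h) g)))) ((\f.(\g.(\h.((f h) g)))) q)) ((\f.(\g.(\h.((f h) (g h))))) (\f.(\g.(\h.(f (g h))))))) p)
Step 7: ((((q (\g.(\h.((q h) g)))) (\g.(\h.((q h) g)))) ((\f.(\g.(\h.((f h) (g h))))) (\f.(\g.(\h.(f (g h))))))) p)
Step 8: ((((q (\g.(\h.((q h) g)))) (\g.(\h.((q h) g)))) (\g.(\h.(((\f.(\g.(\h.(f (g h))))) h) (g h))))) p)
Step 9: ((((q (\g.(\h.((q h) g)))) (\g.(\h.((q h) g)))) (\g.(\h.((\g.(\i.(h (g i)))) (g h))))) p)
Step 10: ((((q (\g.(\h.((q h) g)))) (\g.(\h.((q h) g)))) (\g.(\h.(\i.(h ((g h) i)))))) p)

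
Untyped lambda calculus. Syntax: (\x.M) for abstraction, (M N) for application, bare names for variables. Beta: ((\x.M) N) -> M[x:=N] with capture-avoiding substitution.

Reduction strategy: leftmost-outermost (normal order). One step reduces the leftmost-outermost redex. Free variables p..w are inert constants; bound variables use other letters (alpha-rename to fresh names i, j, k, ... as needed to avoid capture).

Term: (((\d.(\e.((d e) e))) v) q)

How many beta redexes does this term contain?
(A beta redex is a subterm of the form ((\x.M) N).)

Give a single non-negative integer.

Term: (((\d.(\e.((d e) e))) v) q)
  Redex: ((\d.(\e.((d e) e))) v)
Total redexes: 1

Answer: 1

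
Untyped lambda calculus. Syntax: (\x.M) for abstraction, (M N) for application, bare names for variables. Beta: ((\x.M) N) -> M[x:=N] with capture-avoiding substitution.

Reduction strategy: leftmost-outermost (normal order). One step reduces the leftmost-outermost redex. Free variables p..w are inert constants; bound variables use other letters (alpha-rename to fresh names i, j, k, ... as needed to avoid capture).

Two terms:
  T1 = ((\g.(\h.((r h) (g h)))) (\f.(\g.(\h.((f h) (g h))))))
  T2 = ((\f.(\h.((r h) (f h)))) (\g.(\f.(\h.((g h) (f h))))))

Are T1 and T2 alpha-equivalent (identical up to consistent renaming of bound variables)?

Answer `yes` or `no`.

Term 1: ((\g.(\h.((r h) (g h)))) (\f.(\g.(\h.((f h) (g h))))))
Term 2: ((\f.(\h.((r h) (f h)))) (\g.(\f.(\h.((g h) (f h))))))
Alpha-equivalence: compare structure up to binder renaming.
Result: True

Answer: yes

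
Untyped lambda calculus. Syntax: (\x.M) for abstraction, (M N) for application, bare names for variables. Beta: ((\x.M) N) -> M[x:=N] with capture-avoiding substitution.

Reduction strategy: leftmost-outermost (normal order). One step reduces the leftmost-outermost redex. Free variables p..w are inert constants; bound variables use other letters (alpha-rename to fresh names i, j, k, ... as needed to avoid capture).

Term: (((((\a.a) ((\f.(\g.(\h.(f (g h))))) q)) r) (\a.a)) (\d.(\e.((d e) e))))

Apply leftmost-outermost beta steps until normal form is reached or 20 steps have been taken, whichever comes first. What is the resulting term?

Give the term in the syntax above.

Step 0: (((((\a.a) ((\f.(\g.(\h.(f (g h))))) q)) r) (\a.a)) (\d.(\e.((d e) e))))
Step 1: (((((\f.(\g.(\h.(f (g h))))) q) r) (\a.a)) (\d.(\e.((d e) e))))
Step 2: ((((\g.(\h.(q (g h)))) r) (\a.a)) (\d.(\e.((d e) e))))
Step 3: (((\h.(q (r h))) (\a.a)) (\d.(\e.((d e) e))))
Step 4: ((q (r (\a.a))) (\d.(\e.((d e) e))))

Answer: ((q (r (\a.a))) (\d.(\e.((d e) e))))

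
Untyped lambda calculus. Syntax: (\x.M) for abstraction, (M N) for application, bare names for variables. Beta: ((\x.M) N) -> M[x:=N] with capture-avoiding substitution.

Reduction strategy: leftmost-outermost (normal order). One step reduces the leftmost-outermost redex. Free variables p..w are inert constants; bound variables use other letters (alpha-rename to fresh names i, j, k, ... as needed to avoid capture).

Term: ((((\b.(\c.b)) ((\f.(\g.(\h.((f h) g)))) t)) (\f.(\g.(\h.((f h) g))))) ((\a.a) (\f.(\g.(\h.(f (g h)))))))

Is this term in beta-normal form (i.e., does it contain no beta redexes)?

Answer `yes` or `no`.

Answer: no

Derivation:
Term: ((((\b.(\c.b)) ((\f.(\g.(\h.((f h) g)))) t)) (\f.(\g.(\h.((f h) g))))) ((\a.a) (\f.(\g.(\h.(f (g h)))))))
Found 3 beta redex(es).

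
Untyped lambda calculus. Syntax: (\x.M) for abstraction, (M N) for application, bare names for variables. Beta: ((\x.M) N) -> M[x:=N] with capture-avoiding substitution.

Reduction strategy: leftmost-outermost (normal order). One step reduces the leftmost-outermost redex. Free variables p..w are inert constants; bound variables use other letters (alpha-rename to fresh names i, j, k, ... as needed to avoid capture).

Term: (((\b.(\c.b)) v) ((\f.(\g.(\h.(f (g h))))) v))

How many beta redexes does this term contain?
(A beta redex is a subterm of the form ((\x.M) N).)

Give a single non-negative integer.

Answer: 2

Derivation:
Term: (((\b.(\c.b)) v) ((\f.(\g.(\h.(f (g h))))) v))
  Redex: ((\b.(\c.b)) v)
  Redex: ((\f.(\g.(\h.(f (g h))))) v)
Total redexes: 2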